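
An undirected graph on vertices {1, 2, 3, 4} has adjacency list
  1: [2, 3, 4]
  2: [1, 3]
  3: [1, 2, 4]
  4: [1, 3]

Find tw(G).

A width-2 tree decomposition is:
Bags: B1 = {1, 3, 4}  B2 = {1, 2, 3}
Tree: B1–B2
Every bag has size at most 3, so the width is 3 − 1 = 2 and tw(G) ≤ 2. On the other hand G contains the 3-clique {1, 2, 3}. A clique must lie in a single bag of any decomposition, so no decomposition can have width below 2. Therefore the treewidth is 2.

2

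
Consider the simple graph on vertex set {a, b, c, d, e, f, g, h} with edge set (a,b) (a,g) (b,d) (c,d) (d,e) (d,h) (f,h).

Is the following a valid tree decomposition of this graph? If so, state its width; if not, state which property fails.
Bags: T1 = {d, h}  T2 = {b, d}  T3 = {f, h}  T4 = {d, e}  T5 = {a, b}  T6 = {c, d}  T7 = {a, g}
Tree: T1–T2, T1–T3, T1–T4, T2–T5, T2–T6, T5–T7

Checking the three conditions: (i) the bags cover all of {a, b, c, d, e, f, g, h}; (ii) for each edge, some bag contains both endpoints; (iii) the bags containing any fixed vertex form a subtree. All hold, so the decomposition is valid with width 2 − 1 = 1.

Yes; width 1.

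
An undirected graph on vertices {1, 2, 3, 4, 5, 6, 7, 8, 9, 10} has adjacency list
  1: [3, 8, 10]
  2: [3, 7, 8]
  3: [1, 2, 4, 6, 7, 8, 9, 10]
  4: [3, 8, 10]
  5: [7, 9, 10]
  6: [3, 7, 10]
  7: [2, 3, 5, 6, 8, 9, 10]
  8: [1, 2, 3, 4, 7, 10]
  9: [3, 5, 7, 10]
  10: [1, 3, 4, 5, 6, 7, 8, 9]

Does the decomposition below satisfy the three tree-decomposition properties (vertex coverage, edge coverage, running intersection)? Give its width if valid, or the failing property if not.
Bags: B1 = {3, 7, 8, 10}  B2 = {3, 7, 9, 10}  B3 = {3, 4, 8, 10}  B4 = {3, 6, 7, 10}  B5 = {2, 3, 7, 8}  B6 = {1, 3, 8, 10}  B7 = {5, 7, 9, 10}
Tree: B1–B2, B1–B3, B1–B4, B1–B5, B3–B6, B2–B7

Every vertex of G appears in some bag (union = {1, 2, 3, 4, 5, 6, 7, 8, 9, 10}); every edge is covered by a bag; and for each vertex v the set of bags containing v is connected in the bag tree. The decomposition is therefore valid. The largest bag has 4 vertices, so the width is 3.

Yes; width 3.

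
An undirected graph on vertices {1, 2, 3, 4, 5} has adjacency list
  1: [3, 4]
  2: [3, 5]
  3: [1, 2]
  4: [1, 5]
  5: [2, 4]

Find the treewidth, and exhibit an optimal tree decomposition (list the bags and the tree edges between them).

Every bag has size at most 3, so the width is 3 − 1 = 2 and tw(G) ≤ 2. Since 2–5–4–1–3–2 is a cycle in G, G is not acyclic. Forests are exactly the graphs of treewidth ≤ 1, so tw(G) ≥ 2. Combining the bounds, tw(G) = 2.

Treewidth 2.
One optimal decomposition is:
Bags: B1 = {2, 4, 5}  B2 = {1, 2, 4}  B3 = {1, 2, 3}
Tree: B1–B2, B2–B3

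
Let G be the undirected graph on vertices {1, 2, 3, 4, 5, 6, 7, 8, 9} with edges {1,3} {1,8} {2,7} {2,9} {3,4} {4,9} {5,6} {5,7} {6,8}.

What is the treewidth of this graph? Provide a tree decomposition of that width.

Treewidth 2.
One such decomposition:
Bags: B1 = {5, 6, 7}  B2 = {2, 6, 7}  B3 = {2, 6, 9}  B4 = {4, 6, 9}  B5 = {3, 4, 6}  B6 = {1, 3, 6}  B7 = {1, 6, 8}
Tree: B1–B2, B2–B3, B3–B4, B4–B5, B5–B6, B6–B7

The largest bag has 3 vertices, giving width 2; this decomposition certifies tw(G) ≤ 2. For the lower bound, G contains the cycle 6–5–7–2–9–4–3–1–8–6, so G is not a forest; only forests have treewidth ≤ 1, hence tw(G) ≥ 2. Hence tw(G) = 2 exactly.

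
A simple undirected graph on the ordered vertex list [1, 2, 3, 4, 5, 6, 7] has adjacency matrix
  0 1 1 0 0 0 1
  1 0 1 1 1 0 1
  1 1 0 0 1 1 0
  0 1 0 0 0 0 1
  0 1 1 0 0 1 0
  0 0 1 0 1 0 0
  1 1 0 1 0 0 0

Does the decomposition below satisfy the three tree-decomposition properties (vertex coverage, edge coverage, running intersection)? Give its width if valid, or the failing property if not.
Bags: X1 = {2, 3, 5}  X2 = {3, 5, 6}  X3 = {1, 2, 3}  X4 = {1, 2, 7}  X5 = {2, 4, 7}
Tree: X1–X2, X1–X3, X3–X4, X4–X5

Yes; width 2.

Checking the three conditions: (i) the bags cover all of {1, 2, 3, 4, 5, 6, 7}; (ii) for each edge, some bag contains both endpoints; (iii) the bags containing any fixed vertex form a subtree. All hold, so the decomposition is valid with width 3 − 1 = 2.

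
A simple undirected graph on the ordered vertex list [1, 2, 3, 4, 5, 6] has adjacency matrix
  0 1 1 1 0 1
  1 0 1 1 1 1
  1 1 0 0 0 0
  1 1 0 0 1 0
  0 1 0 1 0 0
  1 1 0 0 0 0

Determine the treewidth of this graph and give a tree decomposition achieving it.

Treewidth 2.
Bags: B1 = {1, 2, 3}  B2 = {1, 2, 4}  B3 = {2, 4, 5}  B4 = {1, 2, 6}
Tree: B1–B2, B2–B3, B2–B4

Every bag has size at most 3, so the width is 3 − 1 = 2 and tw(G) ≤ 2. Conversely, {1, 2, 3} is a clique of size 3, and the vertices of any clique must share a bag in every tree decomposition; so some bag has ≥ 3 vertices and tw(G) ≥ 2. Combining the bounds, tw(G) = 2.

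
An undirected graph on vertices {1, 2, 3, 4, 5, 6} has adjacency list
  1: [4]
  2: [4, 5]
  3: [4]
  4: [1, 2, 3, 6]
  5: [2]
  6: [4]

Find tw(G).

A width-1 tree decomposition is:
Bags: B1 = {3, 4}  B2 = {2, 4}  B3 = {4, 6}  B4 = {2, 5}  B5 = {1, 4}
Tree: B1–B2, B2–B3, B2–B4, B3–B5
The largest bag has 2 vertices, giving width 1; this decomposition certifies tw(G) ≤ 1. Since G has at least one edge (e.g. 3–4), it is not an edgeless graph, so tw(G) ≥ 1. Hence tw(G) = 1 exactly.

1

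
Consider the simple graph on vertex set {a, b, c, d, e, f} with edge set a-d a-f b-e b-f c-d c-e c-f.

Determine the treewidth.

A width-2 tree decomposition is:
Bags: B1 = {a, d, f}  B2 = {c, d, f}  B3 = {b, c, f}  B4 = {b, c, e}
Tree: B1–B2, B2–B3, B3–B4
The largest bag has 3 vertices, giving width 2; this decomposition certifies tw(G) ≤ 2. Since a–d–c–f–a is a cycle in G, G is not acyclic. Forests are exactly the graphs of treewidth ≤ 1, so tw(G) ≥ 2. Combining the bounds, tw(G) = 2.

2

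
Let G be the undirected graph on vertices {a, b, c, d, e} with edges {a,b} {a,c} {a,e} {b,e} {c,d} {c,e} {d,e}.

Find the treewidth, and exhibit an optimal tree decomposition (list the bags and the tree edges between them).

Every bag has size at most 3, so the width is 3 − 1 = 2 and tw(G) ≤ 2. On the other hand G contains the 3-clique {c, d, e}. A clique must lie in a single bag of any decomposition, so no decomposition can have width below 2. Combining the bounds, tw(G) = 2.

Treewidth 2.
Bags: B1 = {a, c, e}  B2 = {c, d, e}  B3 = {a, b, e}
Tree: B1–B2, B1–B3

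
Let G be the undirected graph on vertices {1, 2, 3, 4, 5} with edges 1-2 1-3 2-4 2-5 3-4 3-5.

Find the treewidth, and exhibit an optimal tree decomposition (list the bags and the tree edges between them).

Treewidth 2.
Bags: B1 = {2, 3, 5}  B2 = {1, 2, 3}  B3 = {2, 3, 4}
Tree: B1–B2, B2–B3

The largest bag has 3 vertices, giving width 2; this decomposition certifies tw(G) ≤ 2. Since 2–5–3–1–2 is a cycle in G, G is not acyclic. Forests are exactly the graphs of treewidth ≤ 1, so tw(G) ≥ 2. Therefore the treewidth is 2.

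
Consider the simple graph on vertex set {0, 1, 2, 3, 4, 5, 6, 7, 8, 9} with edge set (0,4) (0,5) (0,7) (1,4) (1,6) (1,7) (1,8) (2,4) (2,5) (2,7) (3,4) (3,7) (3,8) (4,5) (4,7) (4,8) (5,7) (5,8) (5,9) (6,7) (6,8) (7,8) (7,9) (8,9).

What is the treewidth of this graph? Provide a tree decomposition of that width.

Every bag has size at most 4, so the width is 4 − 1 = 3 and tw(G) ≤ 3. Conversely, {5, 7, 8, 9} is a clique of size 4, and the vertices of any clique must share a bag in every tree decomposition; so some bag has ≥ 4 vertices and tw(G) ≥ 3. Combining the bounds, tw(G) = 3.

Treewidth 3.
Bags: B1 = {4, 5, 7, 8}  B2 = {2, 4, 5, 7}  B3 = {1, 4, 7, 8}  B4 = {3, 4, 7, 8}  B5 = {5, 7, 8, 9}  B6 = {1, 6, 7, 8}  B7 = {0, 4, 5, 7}
Tree: B1–B2, B1–B3, B1–B4, B1–B5, B3–B6, B2–B7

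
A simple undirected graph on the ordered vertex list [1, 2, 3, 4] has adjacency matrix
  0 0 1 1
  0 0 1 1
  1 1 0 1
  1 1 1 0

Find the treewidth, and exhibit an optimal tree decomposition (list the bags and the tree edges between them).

Treewidth 2.
One such decomposition:
Bags: B1 = {2, 3, 4}  B2 = {1, 3, 4}
Tree: B1–B2

Every bag has size at most 3, so the width is 3 − 1 = 2 and tw(G) ≤ 2. Conversely, {1, 3, 4} is a clique of size 3, and the vertices of any clique must share a bag in every tree decomposition; so some bag has ≥ 3 vertices and tw(G) ≥ 2. Therefore the treewidth is 2.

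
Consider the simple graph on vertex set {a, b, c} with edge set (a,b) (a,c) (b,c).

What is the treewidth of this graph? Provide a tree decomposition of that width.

With just one bag of size 3, the width is 3 − 1 = 2, so tw(G) ≤ 2. For the lower bound, the 3 vertices {a, b, c} are pairwise adjacent, and any tree decomposition puts a clique entirely inside one bag — forcing width ≥ 2. The upper and lower bounds meet at 2, so that is the treewidth.

Treewidth 2.
Bags: B1 = {a, b, c}
Tree: (single bag)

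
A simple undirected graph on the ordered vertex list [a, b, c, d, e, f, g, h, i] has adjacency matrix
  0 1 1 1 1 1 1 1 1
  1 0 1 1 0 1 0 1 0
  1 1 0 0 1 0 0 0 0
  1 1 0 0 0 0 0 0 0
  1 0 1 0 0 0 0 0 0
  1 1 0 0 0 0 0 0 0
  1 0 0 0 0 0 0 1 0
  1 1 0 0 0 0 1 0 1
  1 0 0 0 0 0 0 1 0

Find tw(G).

2

A width-2 tree decomposition is:
Bags: B1 = {a, b, h}  B2 = {a, b, c}  B3 = {a, g, h}  B4 = {a, b, f}  B5 = {a, b, d}  B6 = {a, c, e}  B7 = {a, h, i}
Tree: B1–B2, B1–B3, B1–B4, B4–B5, B2–B6, B3–B7
The largest bag has 3 vertices, giving width 2; this decomposition certifies tw(G) ≤ 2. For the lower bound, the 3 vertices {a, g, h} are pairwise adjacent, and any tree decomposition puts a clique entirely inside one bag — forcing width ≥ 2. Combining the bounds, tw(G) = 2.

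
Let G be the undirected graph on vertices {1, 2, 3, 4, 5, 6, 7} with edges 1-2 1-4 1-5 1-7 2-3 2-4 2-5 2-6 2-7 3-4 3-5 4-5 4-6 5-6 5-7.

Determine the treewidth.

3

A width-3 tree decomposition is:
Bags: B1 = {1, 2, 5, 7}  B2 = {1, 2, 4, 5}  B3 = {2, 4, 5, 6}  B4 = {2, 3, 4, 5}
Tree: B1–B2, B2–B3, B3–B4
Each bag holds 4 vertices, so the decomposition has width 3, which upper-bounds the treewidth. For the lower bound, the 4 vertices {1, 2, 4, 5} are pairwise adjacent, and any tree decomposition puts a clique entirely inside one bag — forcing width ≥ 3. Therefore the treewidth is 3.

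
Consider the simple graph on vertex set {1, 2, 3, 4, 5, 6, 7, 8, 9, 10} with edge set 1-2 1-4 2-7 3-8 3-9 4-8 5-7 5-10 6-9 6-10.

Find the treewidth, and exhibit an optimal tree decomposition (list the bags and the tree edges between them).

Treewidth 2.
One optimal decomposition is:
Bags: B1 = {1, 4, 8}  B2 = {1, 3, 8}  B3 = {1, 3, 9}  B4 = {1, 6, 9}  B5 = {1, 6, 10}  B6 = {1, 5, 10}  B7 = {1, 5, 7}  B8 = {1, 2, 7}
Tree: B1–B2, B2–B3, B3–B4, B4–B5, B5–B6, B6–B7, B7–B8

Every bag has size at most 3, so the width is 3 − 1 = 2 and tw(G) ≤ 2. Since 1–4–8–3–9–6–10–5–7–2–1 is a cycle in G, G is not acyclic. Forests are exactly the graphs of treewidth ≤ 1, so tw(G) ≥ 2. Therefore the treewidth is 2.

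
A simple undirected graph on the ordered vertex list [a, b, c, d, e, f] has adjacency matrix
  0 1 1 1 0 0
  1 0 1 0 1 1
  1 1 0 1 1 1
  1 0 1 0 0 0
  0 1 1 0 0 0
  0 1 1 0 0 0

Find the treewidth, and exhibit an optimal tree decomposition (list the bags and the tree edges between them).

Treewidth 2.
One optimal decomposition is:
Bags: B1 = {a, b, c}  B2 = {b, c, e}  B3 = {b, c, f}  B4 = {a, c, d}
Tree: B1–B2, B2–B3, B1–B4

Each bag holds 3 vertices, so the decomposition has width 2, which upper-bounds the treewidth. Conversely, {a, c, d} is a clique of size 3, and the vertices of any clique must share a bag in every tree decomposition; so some bag has ≥ 3 vertices and tw(G) ≥ 2. Hence tw(G) = 2 exactly.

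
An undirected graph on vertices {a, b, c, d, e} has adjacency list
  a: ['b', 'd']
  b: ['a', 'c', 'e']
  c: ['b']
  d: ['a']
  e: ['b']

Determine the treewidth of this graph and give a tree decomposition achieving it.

Each bag holds 2 vertices, so the decomposition has width 1, which upper-bounds the treewidth. Any graph with an edge has treewidth ≥ 1, and G has the edge b–c. Combining the bounds, tw(G) = 1.

Treewidth 1.
One such decomposition:
Bags: B1 = {b, c}  B2 = {a, b}  B3 = {a, d}  B4 = {b, e}
Tree: B1–B2, B2–B3, B1–B4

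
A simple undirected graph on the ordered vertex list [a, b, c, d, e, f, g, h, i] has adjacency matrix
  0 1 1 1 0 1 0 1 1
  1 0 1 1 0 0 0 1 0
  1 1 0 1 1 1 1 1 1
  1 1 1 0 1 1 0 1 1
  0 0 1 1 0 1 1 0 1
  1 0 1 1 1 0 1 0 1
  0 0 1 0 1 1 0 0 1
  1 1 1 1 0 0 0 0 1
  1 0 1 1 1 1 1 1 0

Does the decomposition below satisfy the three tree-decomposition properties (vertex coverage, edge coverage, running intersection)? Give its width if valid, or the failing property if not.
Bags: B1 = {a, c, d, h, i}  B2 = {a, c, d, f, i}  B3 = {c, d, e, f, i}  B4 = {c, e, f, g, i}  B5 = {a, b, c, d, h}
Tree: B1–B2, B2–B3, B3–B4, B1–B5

Yes; width 4.

Vertex coverage: the bags together contain {a, b, c, d, e, f, g, h, i}, the full vertex set. Edge coverage: each edge of G has both endpoints in at least one bag. Running intersection: for every vertex, the bags containing it form a connected subtree. All three properties hold, so this is a valid tree decomposition of width max|bag| − 1 = 4, and hence tw(G) ≤ 4.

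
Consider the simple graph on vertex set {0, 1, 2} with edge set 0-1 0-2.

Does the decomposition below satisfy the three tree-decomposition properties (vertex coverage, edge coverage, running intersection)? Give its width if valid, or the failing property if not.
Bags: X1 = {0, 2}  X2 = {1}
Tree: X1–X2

No — edge (0,1) lies in no bag.

A tree decomposition must satisfy three properties: every vertex lies in some bag; for every edge, both endpoints lie together in some bag; and for every vertex, the bags containing it form a connected subtree. Here edge (0,1) lies in no bag, so the decomposition is invalid.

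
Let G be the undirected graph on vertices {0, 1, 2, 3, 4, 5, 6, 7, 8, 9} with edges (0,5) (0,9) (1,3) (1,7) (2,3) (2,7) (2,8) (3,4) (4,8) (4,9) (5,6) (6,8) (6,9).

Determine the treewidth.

2

A width-2 tree decomposition is:
Bags: B1 = {0, 5, 9}  B2 = {5, 6, 9}  B3 = {4, 6, 9}  B4 = {4, 6, 8}  B5 = {3, 4, 8}  B6 = {2, 3, 8}  B7 = {1, 2, 3}  B8 = {1, 2, 7}
Tree: B1–B2, B2–B3, B3–B4, B4–B5, B5–B6, B6–B7, B7–B8
Each bag holds 3 vertices, so the decomposition has width 2, which upper-bounds the treewidth. Since 0–5–6–9–0 is a cycle in G, G is not acyclic. Forests are exactly the graphs of treewidth ≤ 1, so tw(G) ≥ 2. Therefore the treewidth is 2.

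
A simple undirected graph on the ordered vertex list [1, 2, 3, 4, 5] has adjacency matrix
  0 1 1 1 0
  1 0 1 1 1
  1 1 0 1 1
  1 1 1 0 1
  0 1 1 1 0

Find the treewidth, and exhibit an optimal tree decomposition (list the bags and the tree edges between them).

Treewidth 3.
One optimal decomposition is:
Bags: B1 = {1, 2, 3, 4}  B2 = {2, 3, 4, 5}
Tree: B1–B2

Each bag holds 4 vertices, so the decomposition has width 3, which upper-bounds the treewidth. Conversely, {1, 2, 3, 4} is a clique of size 4, and the vertices of any clique must share a bag in every tree decomposition; so some bag has ≥ 4 vertices and tw(G) ≥ 3. Therefore the treewidth is 3.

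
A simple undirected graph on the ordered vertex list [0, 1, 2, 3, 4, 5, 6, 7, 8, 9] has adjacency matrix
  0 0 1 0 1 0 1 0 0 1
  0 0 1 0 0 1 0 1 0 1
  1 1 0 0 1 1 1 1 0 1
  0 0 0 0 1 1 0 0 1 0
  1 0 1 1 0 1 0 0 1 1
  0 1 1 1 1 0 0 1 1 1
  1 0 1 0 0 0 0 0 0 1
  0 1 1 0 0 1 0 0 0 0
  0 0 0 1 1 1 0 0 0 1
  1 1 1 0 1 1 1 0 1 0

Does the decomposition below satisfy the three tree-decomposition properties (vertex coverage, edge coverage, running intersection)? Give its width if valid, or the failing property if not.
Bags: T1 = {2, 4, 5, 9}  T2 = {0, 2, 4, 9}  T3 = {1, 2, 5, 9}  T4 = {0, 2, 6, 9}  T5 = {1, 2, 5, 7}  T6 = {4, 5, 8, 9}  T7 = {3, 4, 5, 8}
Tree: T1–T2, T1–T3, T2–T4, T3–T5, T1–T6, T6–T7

Yes; width 3.

Checking the three conditions: (i) the bags cover all of {0, 1, 2, 3, 4, 5, 6, 7, 8, 9}; (ii) for each edge, some bag contains both endpoints; (iii) the bags containing any fixed vertex form a subtree. All hold, so the decomposition is valid with width 4 − 1 = 3.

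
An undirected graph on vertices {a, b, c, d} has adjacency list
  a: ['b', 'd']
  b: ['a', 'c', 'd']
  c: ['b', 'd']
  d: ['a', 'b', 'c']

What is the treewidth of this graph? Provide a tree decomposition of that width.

The largest bag has 3 vertices, giving width 2; this decomposition certifies tw(G) ≤ 2. Conversely, {b, c, d} is a clique of size 3, and the vertices of any clique must share a bag in every tree decomposition; so some bag has ≥ 3 vertices and tw(G) ≥ 2. Therefore the treewidth is 2.

Treewidth 2.
One optimal decomposition is:
Bags: B1 = {a, b, d}  B2 = {b, c, d}
Tree: B1–B2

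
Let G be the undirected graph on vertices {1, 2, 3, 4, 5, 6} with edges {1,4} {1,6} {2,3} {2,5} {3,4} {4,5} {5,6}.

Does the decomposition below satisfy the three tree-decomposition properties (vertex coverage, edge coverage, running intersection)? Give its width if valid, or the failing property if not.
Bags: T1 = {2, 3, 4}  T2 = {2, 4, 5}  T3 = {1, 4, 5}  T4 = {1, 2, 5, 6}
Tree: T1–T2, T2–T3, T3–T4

A tree decomposition must satisfy three properties: every vertex lies in some bag; for every edge, both endpoints lie together in some bag; and for every vertex, the bags containing it form a connected subtree. Here bags containing vertex 2 are not connected in the tree, so the decomposition is invalid.

No — bags containing vertex 2 are not connected in the tree.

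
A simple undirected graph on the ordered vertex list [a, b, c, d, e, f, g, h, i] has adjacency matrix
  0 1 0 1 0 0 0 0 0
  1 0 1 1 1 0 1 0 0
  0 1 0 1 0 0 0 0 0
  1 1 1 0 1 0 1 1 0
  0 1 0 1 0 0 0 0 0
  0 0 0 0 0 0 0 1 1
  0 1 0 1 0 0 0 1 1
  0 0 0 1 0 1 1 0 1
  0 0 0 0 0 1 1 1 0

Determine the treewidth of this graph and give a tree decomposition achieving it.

Treewidth 2.
One such decomposition:
Bags: B1 = {a, b, d}  B2 = {b, d, g}  B3 = {d, g, h}  B4 = {b, c, d}  B5 = {g, h, i}  B6 = {b, d, e}  B7 = {f, h, i}
Tree: B1–B2, B2–B3, B1–B4, B3–B5, B1–B6, B5–B7

The largest bag has 3 vertices, giving width 2; this decomposition certifies tw(G) ≤ 2. On the other hand G contains the 3-clique {d, g, h}. A clique must lie in a single bag of any decomposition, so no decomposition can have width below 2. The upper and lower bounds meet at 2, so that is the treewidth.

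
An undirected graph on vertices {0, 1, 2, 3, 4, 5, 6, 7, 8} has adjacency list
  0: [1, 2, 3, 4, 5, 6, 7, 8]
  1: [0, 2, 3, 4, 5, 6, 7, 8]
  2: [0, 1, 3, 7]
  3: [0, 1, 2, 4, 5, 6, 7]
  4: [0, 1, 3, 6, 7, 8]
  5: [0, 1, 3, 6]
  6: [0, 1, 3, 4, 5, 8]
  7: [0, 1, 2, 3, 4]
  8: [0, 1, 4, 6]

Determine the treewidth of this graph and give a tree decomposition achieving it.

Treewidth 4.
One such decomposition:
Bags: B1 = {0, 1, 3, 5, 6}  B2 = {0, 1, 3, 4, 6}  B3 = {0, 1, 4, 6, 8}  B4 = {0, 1, 3, 4, 7}  B5 = {0, 1, 2, 3, 7}
Tree: B1–B2, B2–B3, B2–B4, B4–B5

The largest bag has 5 vertices, giving width 4; this decomposition certifies tw(G) ≤ 4. On the other hand G contains the 5-clique {0, 1, 4, 6, 8}. A clique must lie in a single bag of any decomposition, so no decomposition can have width below 4. Hence tw(G) = 4 exactly.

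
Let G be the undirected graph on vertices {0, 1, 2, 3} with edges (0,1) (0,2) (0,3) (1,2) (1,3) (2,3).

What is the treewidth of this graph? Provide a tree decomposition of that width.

Treewidth 3.
One optimal decomposition is:
Bags: B1 = {0, 1, 2, 3}
Tree: (single bag)

A single bag containing all 4 vertices is trivially a valid decomposition of width 3. On the other hand G contains the 4-clique {0, 1, 2, 3}. A clique must lie in a single bag of any decomposition, so no decomposition can have width below 3. Therefore the treewidth is 3.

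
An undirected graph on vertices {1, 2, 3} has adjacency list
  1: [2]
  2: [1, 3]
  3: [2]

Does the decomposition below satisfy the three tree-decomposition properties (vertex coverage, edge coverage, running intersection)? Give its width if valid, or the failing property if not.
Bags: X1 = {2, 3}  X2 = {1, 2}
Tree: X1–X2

Yes; width 1.

Every vertex of G appears in some bag (union = {1, 2, 3}); every edge is covered by a bag; and for each vertex v the set of bags containing v is connected in the bag tree. The decomposition is therefore valid. The largest bag has 2 vertices, so the width is 1.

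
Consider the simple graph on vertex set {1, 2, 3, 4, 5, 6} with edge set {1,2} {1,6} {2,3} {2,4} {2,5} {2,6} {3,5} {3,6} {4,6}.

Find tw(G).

A width-2 tree decomposition is:
Bags: B1 = {1, 2, 6}  B2 = {2, 3, 6}  B3 = {2, 3, 5}  B4 = {2, 4, 6}
Tree: B1–B2, B2–B3, B1–B4
Every bag has size at most 3, so the width is 3 − 1 = 2 and tw(G) ≤ 2. Conversely, {2, 3, 5} is a clique of size 3, and the vertices of any clique must share a bag in every tree decomposition; so some bag has ≥ 3 vertices and tw(G) ≥ 2. Hence tw(G) = 2 exactly.

2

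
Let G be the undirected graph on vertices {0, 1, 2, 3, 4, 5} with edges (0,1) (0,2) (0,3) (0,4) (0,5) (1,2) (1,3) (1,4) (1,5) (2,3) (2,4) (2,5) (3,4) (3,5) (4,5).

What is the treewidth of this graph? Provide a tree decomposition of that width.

Treewidth 5.
Bags: B1 = {0, 1, 2, 3, 4, 5}
Tree: (single bag)

With just one bag of size 6, the width is 6 − 1 = 5, so tw(G) ≤ 5. On the other hand G contains the 6-clique {0, 1, 2, 3, 4, 5}. A clique must lie in a single bag of any decomposition, so no decomposition can have width below 5. Therefore the treewidth is 5.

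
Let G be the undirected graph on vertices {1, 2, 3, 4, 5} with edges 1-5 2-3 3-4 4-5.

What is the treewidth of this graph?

A width-1 tree decomposition is:
Bags: B1 = {1, 5}  B2 = {4, 5}  B3 = {3, 4}  B4 = {2, 3}
Tree: B1–B2, B2–B3, B3–B4
The largest bag has 2 vertices, giving width 1; this decomposition certifies tw(G) ≤ 1. Since G has at least one edge (e.g. 1–5), it is not an edgeless graph, so tw(G) ≥ 1. The upper and lower bounds meet at 1, so that is the treewidth.

1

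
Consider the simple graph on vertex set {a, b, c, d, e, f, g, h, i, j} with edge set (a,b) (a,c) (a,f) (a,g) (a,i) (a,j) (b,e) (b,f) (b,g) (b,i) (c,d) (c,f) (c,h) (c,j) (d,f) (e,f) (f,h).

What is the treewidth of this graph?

2

A width-2 tree decomposition is:
Bags: B1 = {b, e, f}  B2 = {a, b, f}  B3 = {a, c, f}  B4 = {a, b, g}  B5 = {a, c, j}  B6 = {a, b, i}  B7 = {c, f, h}  B8 = {c, d, f}
Tree: B1–B2, B2–B3, B2–B4, B3–B5, B2–B6, B3–B7, B7–B8
Every bag has size at most 3, so the width is 3 − 1 = 2 and tw(G) ≤ 2. For the lower bound, the 3 vertices {a, b, g} are pairwise adjacent, and any tree decomposition puts a clique entirely inside one bag — forcing width ≥ 2. Hence tw(G) = 2 exactly.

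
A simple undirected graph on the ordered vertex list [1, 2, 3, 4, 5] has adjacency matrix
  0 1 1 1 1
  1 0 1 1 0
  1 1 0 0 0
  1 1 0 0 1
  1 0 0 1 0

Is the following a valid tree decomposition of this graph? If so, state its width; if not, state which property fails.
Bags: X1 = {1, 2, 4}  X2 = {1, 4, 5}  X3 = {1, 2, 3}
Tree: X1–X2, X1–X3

Every vertex of G appears in some bag (union = {1, 2, 3, 4, 5}); every edge is covered by a bag; and for each vertex v the set of bags containing v is connected in the bag tree. The decomposition is therefore valid. The largest bag has 3 vertices, so the width is 2.

Yes; width 2.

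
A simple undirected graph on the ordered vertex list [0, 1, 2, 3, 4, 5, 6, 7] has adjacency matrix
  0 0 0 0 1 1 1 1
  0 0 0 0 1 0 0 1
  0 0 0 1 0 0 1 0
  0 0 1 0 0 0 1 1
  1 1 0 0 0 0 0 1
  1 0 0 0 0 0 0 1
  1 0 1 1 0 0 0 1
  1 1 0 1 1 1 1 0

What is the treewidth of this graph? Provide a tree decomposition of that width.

The largest bag has 3 vertices, giving width 2; this decomposition certifies tw(G) ≤ 2. For the lower bound, the 3 vertices {2, 3, 6} are pairwise adjacent, and any tree decomposition puts a clique entirely inside one bag — forcing width ≥ 2. Combining the bounds, tw(G) = 2.

Treewidth 2.
Bags: B1 = {0, 6, 7}  B2 = {0, 5, 7}  B3 = {0, 4, 7}  B4 = {3, 6, 7}  B5 = {2, 3, 6}  B6 = {1, 4, 7}
Tree: B1–B2, B2–B3, B1–B4, B4–B5, B3–B6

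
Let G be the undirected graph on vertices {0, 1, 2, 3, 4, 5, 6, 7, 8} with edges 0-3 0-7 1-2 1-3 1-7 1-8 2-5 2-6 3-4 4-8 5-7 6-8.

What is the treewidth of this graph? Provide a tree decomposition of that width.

Treewidth 3.
One optimal decomposition is:
Bags: B1 = {2, 4, 6, 8}  B2 = {1, 2, 4, 8}  B3 = {1, 2, 3, 4}  B4 = {1, 2, 3, 5}  B5 = {1, 3, 5, 7}  B6 = {0, 3, 5, 7}
Tree: B1–B2, B2–B3, B3–B4, B4–B5, B5–B6

Every bag has size at most 4, so the width is 4 − 1 = 3 and tw(G) ≤ 3. For the lower bound: the 4 vertex sets {4,6,8}, {2}, {1}, {0,3,5,7} are disjoint, each induces a connected subgraph, and every pair is joined by at least one edge of G. Contracting each set to a single vertex therefore yields K_{4} as a minor, and since treewidth is minor-monotone, tw(G) ≥ tw(K_{4}) = 3. Therefore the treewidth is 3.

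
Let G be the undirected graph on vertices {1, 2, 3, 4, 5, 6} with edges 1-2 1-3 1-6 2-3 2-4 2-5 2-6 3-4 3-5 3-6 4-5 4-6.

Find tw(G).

A width-3 tree decomposition is:
Bags: B1 = {2, 3, 4, 6}  B2 = {1, 2, 3, 6}  B3 = {2, 3, 4, 5}
Tree: B1–B2, B1–B3
Each bag holds 4 vertices, so the decomposition has width 3, which upper-bounds the treewidth. On the other hand G contains the 4-clique {1, 2, 3, 6}. A clique must lie in a single bag of any decomposition, so no decomposition can have width below 3. Hence tw(G) = 3 exactly.

3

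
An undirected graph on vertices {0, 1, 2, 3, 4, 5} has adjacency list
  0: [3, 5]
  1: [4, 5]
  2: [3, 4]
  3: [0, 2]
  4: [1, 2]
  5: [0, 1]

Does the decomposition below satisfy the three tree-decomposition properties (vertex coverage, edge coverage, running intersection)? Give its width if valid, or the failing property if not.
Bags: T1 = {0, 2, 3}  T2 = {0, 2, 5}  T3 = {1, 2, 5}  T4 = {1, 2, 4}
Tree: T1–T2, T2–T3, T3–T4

Every vertex of G appears in some bag (union = {0, 1, 2, 3, 4, 5}); every edge is covered by a bag; and for each vertex v the set of bags containing v is connected in the bag tree. The decomposition is therefore valid. The largest bag has 3 vertices, so the width is 2.

Yes; width 2.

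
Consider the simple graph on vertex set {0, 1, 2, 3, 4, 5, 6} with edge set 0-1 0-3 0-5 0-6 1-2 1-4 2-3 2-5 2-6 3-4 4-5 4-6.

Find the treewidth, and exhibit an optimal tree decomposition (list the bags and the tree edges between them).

Every bag has size at most 4, so the width is 4 − 1 = 3 and tw(G) ≤ 3. For the lower bound: the 4 vertex sets {0,5}, {1,4}, {2}, {6} are disjoint, each induces a connected subgraph, and every pair is joined by at least one edge of G. Contracting each set to a single vertex therefore yields K_{4} as a minor, and since treewidth is minor-monotone, tw(G) ≥ tw(K_{4}) = 3. Therefore the treewidth is 3.

Treewidth 3.
One optimal decomposition is:
Bags: B1 = {0, 2, 4, 5}  B2 = {0, 1, 2, 4}  B3 = {0, 2, 4, 6}  B4 = {0, 2, 3, 4}
Tree: B1–B2, B2–B3, B3–B4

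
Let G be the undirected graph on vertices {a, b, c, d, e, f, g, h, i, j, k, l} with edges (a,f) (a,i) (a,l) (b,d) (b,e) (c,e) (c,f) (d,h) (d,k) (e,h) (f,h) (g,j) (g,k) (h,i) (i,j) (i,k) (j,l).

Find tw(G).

A width-3 tree decomposition is:
Bags: B1 = {b, c, d, e}  B2 = {c, d, e, h}  B3 = {c, d, f, h}  B4 = {d, f, h, k}  B5 = {f, h, i, k}  B6 = {a, f, i, k}  B7 = {a, g, i, k}  B8 = {a, g, i, j}  B9 = {a, g, j, l}
Tree: B1–B2, B2–B3, B3–B4, B4–B5, B5–B6, B6–B7, B7–B8, B8–B9
Every bag has size at most 4, so the width is 4 − 1 = 3 and tw(G) ≤ 3. For the lower bound: the 4 vertex sets {b,c,e}, {d}, {h}, {a,f,i,k} are disjoint, each induces a connected subgraph, and every pair is joined by at least one edge of G. Contracting each set to a single vertex therefore yields K_{4} as a minor, and since treewidth is minor-monotone, tw(G) ≥ tw(K_{4}) = 3. Combining the bounds, tw(G) = 3.

3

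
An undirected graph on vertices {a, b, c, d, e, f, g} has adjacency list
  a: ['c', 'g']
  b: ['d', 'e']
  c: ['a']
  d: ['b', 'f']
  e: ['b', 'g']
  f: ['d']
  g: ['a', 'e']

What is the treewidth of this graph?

1

A width-1 tree decomposition is:
Bags: B1 = {d, f}  B2 = {b, d}  B3 = {b, e}  B4 = {e, g}  B5 = {a, g}  B6 = {a, c}
Tree: B1–B2, B2–B3, B3–B4, B4–B5, B5–B6
The largest bag has 2 vertices, giving width 1; this decomposition certifies tw(G) ≤ 1. G has an edge, so its treewidth is at least 1. Hence tw(G) = 1 exactly.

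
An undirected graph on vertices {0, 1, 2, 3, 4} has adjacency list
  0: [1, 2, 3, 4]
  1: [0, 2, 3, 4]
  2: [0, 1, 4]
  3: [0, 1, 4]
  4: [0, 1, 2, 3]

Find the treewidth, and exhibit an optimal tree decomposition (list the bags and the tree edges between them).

The largest bag has 4 vertices, giving width 3; this decomposition certifies tw(G) ≤ 3. For the lower bound, the 4 vertices {0, 1, 2, 4} are pairwise adjacent, and any tree decomposition puts a clique entirely inside one bag — forcing width ≥ 3. Combining the bounds, tw(G) = 3.

Treewidth 3.
One such decomposition:
Bags: B1 = {0, 1, 3, 4}  B2 = {0, 1, 2, 4}
Tree: B1–B2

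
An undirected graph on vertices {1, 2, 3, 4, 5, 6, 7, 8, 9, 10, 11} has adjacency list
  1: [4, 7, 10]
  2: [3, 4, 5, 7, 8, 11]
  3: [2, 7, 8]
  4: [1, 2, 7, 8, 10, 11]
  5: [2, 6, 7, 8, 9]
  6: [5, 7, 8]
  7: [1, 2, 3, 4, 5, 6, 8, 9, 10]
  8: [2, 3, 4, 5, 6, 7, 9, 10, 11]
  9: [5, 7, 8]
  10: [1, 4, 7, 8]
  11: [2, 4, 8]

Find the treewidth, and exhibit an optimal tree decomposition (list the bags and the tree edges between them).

The largest bag has 4 vertices, giving width 3; this decomposition certifies tw(G) ≤ 3. On the other hand G contains the 4-clique {2, 4, 8, 11}. A clique must lie in a single bag of any decomposition, so no decomposition can have width below 3. Combining the bounds, tw(G) = 3.

Treewidth 3.
One such decomposition:
Bags: B1 = {2, 5, 7, 8}  B2 = {5, 7, 8, 9}  B3 = {2, 4, 7, 8}  B4 = {4, 7, 8, 10}  B5 = {5, 6, 7, 8}  B6 = {2, 4, 8, 11}  B7 = {2, 3, 7, 8}  B8 = {1, 4, 7, 10}
Tree: B1–B2, B1–B3, B3–B4, B2–B5, B3–B6, B1–B7, B4–B8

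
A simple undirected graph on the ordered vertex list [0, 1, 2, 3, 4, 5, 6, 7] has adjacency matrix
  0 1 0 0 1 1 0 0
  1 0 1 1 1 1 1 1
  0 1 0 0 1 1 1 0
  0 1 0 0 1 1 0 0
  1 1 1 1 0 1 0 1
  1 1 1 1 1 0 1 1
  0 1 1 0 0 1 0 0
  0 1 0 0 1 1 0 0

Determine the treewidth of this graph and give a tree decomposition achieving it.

Every bag has size at most 4, so the width is 4 − 1 = 3 and tw(G) ≤ 3. On the other hand G contains the 4-clique {0, 1, 4, 5}. A clique must lie in a single bag of any decomposition, so no decomposition can have width below 3. Combining the bounds, tw(G) = 3.

Treewidth 3.
Bags: B1 = {1, 2, 4, 5}  B2 = {1, 2, 5, 6}  B3 = {1, 3, 4, 5}  B4 = {1, 4, 5, 7}  B5 = {0, 1, 4, 5}
Tree: B1–B2, B1–B3, B1–B4, B1–B5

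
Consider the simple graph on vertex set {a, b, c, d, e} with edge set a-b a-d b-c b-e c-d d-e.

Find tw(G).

2

A width-2 tree decomposition is:
Bags: B1 = {a, b, d}  B2 = {b, d, e}  B3 = {b, c, d}
Tree: B1–B2, B2–B3
The largest bag has 3 vertices, giving width 2; this decomposition certifies tw(G) ≤ 2. The edges d–a–b–e–d form a cycle, so G is not a tree and its treewidth is at least 2. Therefore the treewidth is 2.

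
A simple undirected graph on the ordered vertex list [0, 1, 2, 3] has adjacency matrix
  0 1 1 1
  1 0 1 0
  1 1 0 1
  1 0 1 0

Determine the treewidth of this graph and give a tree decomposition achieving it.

Every bag has size at most 3, so the width is 3 − 1 = 2 and tw(G) ≤ 2. On the other hand G contains the 3-clique {0, 1, 2}. A clique must lie in a single bag of any decomposition, so no decomposition can have width below 2. Hence tw(G) = 2 exactly.

Treewidth 2.
One optimal decomposition is:
Bags: B1 = {0, 2, 3}  B2 = {0, 1, 2}
Tree: B1–B2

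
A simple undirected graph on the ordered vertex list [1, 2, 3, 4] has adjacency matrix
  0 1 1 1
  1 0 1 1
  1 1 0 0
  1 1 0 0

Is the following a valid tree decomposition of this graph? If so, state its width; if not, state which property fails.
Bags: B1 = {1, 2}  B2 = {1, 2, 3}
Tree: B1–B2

A tree decomposition must satisfy three properties: every vertex lies in some bag; for every edge, both endpoints lie together in some bag; and for every vertex, the bags containing it form a connected subtree. Here vertex 4 appears in no bag, so the decomposition is invalid.

No — vertex 4 appears in no bag.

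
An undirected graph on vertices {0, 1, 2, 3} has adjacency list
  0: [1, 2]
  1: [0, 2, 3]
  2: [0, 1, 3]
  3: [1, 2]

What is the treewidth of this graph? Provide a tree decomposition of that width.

Every bag has size at most 3, so the width is 3 − 1 = 2 and tw(G) ≤ 2. For the lower bound, the 3 vertices {0, 1, 2} are pairwise adjacent, and any tree decomposition puts a clique entirely inside one bag — forcing width ≥ 2. The upper and lower bounds meet at 2, so that is the treewidth.

Treewidth 2.
Bags: B1 = {0, 1, 2}  B2 = {1, 2, 3}
Tree: B1–B2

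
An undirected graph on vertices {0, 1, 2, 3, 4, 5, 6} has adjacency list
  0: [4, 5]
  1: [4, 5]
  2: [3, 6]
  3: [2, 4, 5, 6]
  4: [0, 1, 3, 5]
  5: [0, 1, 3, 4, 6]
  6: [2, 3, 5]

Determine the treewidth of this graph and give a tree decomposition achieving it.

Each bag holds 3 vertices, so the decomposition has width 2, which upper-bounds the treewidth. For the lower bound, the 3 vertices {2, 3, 6} are pairwise adjacent, and any tree decomposition puts a clique entirely inside one bag — forcing width ≥ 2. Hence tw(G) = 2 exactly.

Treewidth 2.
One such decomposition:
Bags: B1 = {3, 4, 5}  B2 = {3, 5, 6}  B3 = {2, 3, 6}  B4 = {1, 4, 5}  B5 = {0, 4, 5}
Tree: B1–B2, B2–B3, B1–B4, B4–B5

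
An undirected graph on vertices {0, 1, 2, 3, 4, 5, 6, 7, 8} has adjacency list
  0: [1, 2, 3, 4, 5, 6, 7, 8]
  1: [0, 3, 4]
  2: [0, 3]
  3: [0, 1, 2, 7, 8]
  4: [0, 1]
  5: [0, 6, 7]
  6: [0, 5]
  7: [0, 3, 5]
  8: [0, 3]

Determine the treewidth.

A width-2 tree decomposition is:
Bags: B1 = {0, 5, 7}  B2 = {0, 3, 7}  B3 = {0, 2, 3}  B4 = {0, 3, 8}  B5 = {0, 1, 3}  B6 = {0, 1, 4}  B7 = {0, 5, 6}
Tree: B1–B2, B2–B3, B3–B4, B3–B5, B5–B6, B1–B7
Every bag has size at most 3, so the width is 3 − 1 = 2 and tw(G) ≤ 2. Conversely, {0, 3, 8} is a clique of size 3, and the vertices of any clique must share a bag in every tree decomposition; so some bag has ≥ 3 vertices and tw(G) ≥ 2. Therefore the treewidth is 2.

2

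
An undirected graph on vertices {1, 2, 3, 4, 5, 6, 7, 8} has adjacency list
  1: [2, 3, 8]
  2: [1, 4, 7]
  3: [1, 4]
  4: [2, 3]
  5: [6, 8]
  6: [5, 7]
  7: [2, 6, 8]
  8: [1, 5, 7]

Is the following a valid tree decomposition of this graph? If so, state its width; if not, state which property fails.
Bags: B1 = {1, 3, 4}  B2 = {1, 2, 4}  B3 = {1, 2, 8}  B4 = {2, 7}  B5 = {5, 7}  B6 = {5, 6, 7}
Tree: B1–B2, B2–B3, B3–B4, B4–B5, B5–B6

No — edge (8,7) lies in no bag.

A tree decomposition must satisfy three properties: every vertex lies in some bag; for every edge, both endpoints lie together in some bag; and for every vertex, the bags containing it form a connected subtree. Here edge (8,7) lies in no bag, so the decomposition is invalid.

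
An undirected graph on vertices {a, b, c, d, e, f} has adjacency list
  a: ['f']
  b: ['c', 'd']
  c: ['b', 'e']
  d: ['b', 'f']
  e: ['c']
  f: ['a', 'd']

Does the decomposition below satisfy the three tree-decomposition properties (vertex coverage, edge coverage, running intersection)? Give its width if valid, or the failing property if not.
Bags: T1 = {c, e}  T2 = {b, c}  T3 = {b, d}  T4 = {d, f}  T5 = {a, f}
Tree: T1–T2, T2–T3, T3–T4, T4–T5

Vertex coverage: the bags together contain {a, b, c, d, e, f}, the full vertex set. Edge coverage: each edge of G has both endpoints in at least one bag. Running intersection: for every vertex, the bags containing it form a connected subtree. All three properties hold, so this is a valid tree decomposition of width max|bag| − 1 = 1, and hence tw(G) ≤ 1.

Yes; width 1.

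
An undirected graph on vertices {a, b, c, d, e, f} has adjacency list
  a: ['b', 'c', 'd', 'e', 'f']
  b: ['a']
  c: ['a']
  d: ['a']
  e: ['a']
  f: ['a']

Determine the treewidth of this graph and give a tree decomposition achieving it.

Treewidth 1.
One such decomposition:
Bags: B1 = {a, b}  B2 = {a, f}  B3 = {a, c}  B4 = {a, e}  B5 = {a, d}
Tree: B1–B2, B2–B3, B2–B4, B4–B5

Each bag holds 2 vertices, so the decomposition has width 1, which upper-bounds the treewidth. Since G has at least one edge (e.g. a–b), it is not an edgeless graph, so tw(G) ≥ 1. The upper and lower bounds meet at 1, so that is the treewidth.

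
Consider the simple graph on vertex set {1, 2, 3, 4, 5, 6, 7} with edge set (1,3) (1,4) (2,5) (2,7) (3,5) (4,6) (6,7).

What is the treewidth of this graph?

A width-2 tree decomposition is:
Bags: B1 = {2, 3, 5}  B2 = {2, 3, 7}  B3 = {3, 6, 7}  B4 = {3, 4, 6}  B5 = {1, 3, 4}
Tree: B1–B2, B2–B3, B3–B4, B4–B5
Each bag holds 3 vertices, so the decomposition has width 2, which upper-bounds the treewidth. Since 3–5–2–7–6–4–1–3 is a cycle in G, G is not acyclic. Forests are exactly the graphs of treewidth ≤ 1, so tw(G) ≥ 2. Combining the bounds, tw(G) = 2.

2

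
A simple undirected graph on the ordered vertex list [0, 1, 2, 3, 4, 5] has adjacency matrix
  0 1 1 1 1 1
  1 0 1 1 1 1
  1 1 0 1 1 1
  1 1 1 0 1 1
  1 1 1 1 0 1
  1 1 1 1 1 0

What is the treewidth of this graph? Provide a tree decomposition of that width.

A single bag containing all 6 vertices is trivially a valid decomposition of width 5. On the other hand G contains the 6-clique {0, 1, 2, 3, 4, 5}. A clique must lie in a single bag of any decomposition, so no decomposition can have width below 5. Hence tw(G) = 5 exactly.

Treewidth 5.
Bags: B1 = {0, 1, 2, 3, 4, 5}
Tree: (single bag)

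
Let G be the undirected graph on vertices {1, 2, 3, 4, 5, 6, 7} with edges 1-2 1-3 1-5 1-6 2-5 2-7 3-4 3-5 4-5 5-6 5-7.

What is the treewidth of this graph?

2

A width-2 tree decomposition is:
Bags: B1 = {1, 3, 5}  B2 = {3, 4, 5}  B3 = {1, 5, 6}  B4 = {1, 2, 5}  B5 = {2, 5, 7}
Tree: B1–B2, B1–B3, B3–B4, B4–B5
The largest bag has 3 vertices, giving width 2; this decomposition certifies tw(G) ≤ 2. On the other hand G contains the 3-clique {1, 2, 5}. A clique must lie in a single bag of any decomposition, so no decomposition can have width below 2. Therefore the treewidth is 2.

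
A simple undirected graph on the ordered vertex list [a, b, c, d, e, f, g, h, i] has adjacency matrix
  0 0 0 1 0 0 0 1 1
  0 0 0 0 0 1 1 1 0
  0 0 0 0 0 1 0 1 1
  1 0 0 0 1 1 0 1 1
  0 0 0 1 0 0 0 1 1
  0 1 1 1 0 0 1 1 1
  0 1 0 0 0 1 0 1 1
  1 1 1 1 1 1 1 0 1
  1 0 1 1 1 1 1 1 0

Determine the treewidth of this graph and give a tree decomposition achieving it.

Every bag has size at most 4, so the width is 4 − 1 = 3 and tw(G) ≤ 3. For the lower bound, the 4 vertices {b, f, g, h} are pairwise adjacent, and any tree decomposition puts a clique entirely inside one bag — forcing width ≥ 3. Combining the bounds, tw(G) = 3.

Treewidth 3.
Bags: B1 = {d, e, h, i}  B2 = {d, f, h, i}  B3 = {c, f, h, i}  B4 = {a, d, h, i}  B5 = {f, g, h, i}  B6 = {b, f, g, h}
Tree: B1–B2, B2–B3, B1–B4, B3–B5, B5–B6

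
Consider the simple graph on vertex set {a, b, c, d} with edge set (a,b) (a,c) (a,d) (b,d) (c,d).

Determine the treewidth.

A width-2 tree decomposition is:
Bags: B1 = {a, b, d}  B2 = {a, c, d}
Tree: B1–B2
Every bag has size at most 3, so the width is 3 − 1 = 2 and tw(G) ≤ 2. On the other hand G contains the 3-clique {a, c, d}. A clique must lie in a single bag of any decomposition, so no decomposition can have width below 2. Combining the bounds, tw(G) = 2.

2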